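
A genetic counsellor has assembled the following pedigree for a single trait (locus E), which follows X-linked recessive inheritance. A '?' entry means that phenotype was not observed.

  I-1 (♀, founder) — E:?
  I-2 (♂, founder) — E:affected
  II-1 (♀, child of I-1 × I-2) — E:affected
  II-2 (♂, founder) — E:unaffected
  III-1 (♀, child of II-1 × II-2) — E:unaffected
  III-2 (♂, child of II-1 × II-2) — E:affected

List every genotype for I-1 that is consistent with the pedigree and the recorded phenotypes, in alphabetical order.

E/I-1 ? ·: X^EX^e|X^eX^e
E/I-2 aff ·: X^eY
E/II-1 aff I-1×I-2: X^eX^e
E/II-2 un ·: X^EY
E/III-1 un II-1×II-2: X^EX^e
E/III-2 aff II-1×II-2: X^eY
⇒ E over [I-1,I-2,II-1,II-2,III-1,III-2]: 2 consistent

I-1 ∈ {X^EX^e, X^eX^e}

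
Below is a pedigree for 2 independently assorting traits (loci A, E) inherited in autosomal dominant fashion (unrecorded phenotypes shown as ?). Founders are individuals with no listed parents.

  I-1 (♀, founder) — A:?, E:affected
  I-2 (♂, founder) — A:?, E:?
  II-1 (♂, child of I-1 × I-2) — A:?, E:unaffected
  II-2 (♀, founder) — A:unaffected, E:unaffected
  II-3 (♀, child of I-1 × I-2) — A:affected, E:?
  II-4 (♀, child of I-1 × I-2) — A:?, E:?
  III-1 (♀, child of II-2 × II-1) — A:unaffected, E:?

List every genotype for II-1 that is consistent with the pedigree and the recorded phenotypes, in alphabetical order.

II-1 ∈ {Aa ee, aa ee}

A/I-1 ? ·: aa|Aa|AA
A/I-2 ? ·: aa|Aa|AA
A/II-1 ? I-1×I-2: aa|Aa
A/II-2 un ·: aa
A/II-3 aff I-1×I-2: Aa|AA
A/II-4 ? I-1×I-2: aa|Aa|AA
A/III-1 un II-2×II-1: aa
⇒ A over [I-1,I-2,II-1,II-2,II-3,II-4,III-1]: 30 consistent
E/I-1 aff ·: Ee
E/I-2 ? ·: ee|Ee
E/II-1 un I-1×I-2: ee
E/II-2 un ·: ee
E/II-3 ? I-1×I-2: ee|Ee|EE
E/II-4 ? I-1×I-2: ee|Ee|EE
E/III-1 ? II-2×II-1: ee
⇒ E over [I-1,I-2,II-1,II-2,II-3,II-4,III-1]: 13 consistent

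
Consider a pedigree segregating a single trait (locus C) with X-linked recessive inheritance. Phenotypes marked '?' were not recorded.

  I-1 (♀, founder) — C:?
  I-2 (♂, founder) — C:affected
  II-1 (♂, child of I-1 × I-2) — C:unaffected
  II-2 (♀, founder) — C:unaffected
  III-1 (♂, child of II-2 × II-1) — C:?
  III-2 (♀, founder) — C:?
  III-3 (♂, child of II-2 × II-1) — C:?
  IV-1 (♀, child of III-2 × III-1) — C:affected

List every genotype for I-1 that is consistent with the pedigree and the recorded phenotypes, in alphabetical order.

I-1 ∈ {X^CX^C, X^CX^c}

C/I-1 ? ·: X^CX^C|X^CX^c
C/I-2 aff ·: X^cY
C/II-1 un I-1×I-2: X^CY
C/II-2 un ·: X^CX^c
C/III-1 ? II-2×II-1: X^cY
C/III-2 ? ·: X^CX^c|X^cX^c
C/III-3 ? II-2×II-1: X^CY|X^cY
C/IV-1 aff III-2×III-1: X^cX^c
⇒ C over [I-1,I-2,II-1,II-2,III-1,III-2,III-3,IV-1]: 8 consistent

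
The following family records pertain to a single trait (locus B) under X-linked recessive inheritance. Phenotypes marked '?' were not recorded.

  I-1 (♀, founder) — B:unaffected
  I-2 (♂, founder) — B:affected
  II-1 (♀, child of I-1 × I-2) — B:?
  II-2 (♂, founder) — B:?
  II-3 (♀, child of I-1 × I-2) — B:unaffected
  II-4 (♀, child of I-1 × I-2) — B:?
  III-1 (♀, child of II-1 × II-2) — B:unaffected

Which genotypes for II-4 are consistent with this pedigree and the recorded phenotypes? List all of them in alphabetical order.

B/I-1 un ·: X^BX^B|X^BX^b
B/I-2 aff ·: X^bY
B/II-1 ? I-1×I-2: X^BX^b|X^bX^b
B/II-2 ? ·: X^BY|X^bY
B/II-3 un I-1×I-2: X^BX^b
B/II-4 ? I-1×I-2: X^BX^b|X^bX^b
B/III-1 un II-1×II-2: X^BX^B|X^BX^b
⇒ B over [I-1,I-2,II-1,II-2,II-3,II-4,III-1]: 11 consistent

II-4 ∈ {X^BX^b, X^bX^b}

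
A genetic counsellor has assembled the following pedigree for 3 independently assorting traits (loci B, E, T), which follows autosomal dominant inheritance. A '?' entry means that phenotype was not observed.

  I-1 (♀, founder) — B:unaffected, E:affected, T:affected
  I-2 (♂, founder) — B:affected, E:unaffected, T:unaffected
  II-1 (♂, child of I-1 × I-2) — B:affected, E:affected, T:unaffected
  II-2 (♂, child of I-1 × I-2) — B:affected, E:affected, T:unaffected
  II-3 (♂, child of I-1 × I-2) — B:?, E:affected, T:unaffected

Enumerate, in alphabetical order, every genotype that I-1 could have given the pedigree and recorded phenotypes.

B/I-1 un ·: bb
B/I-2 aff ·: Bb|BB
B/II-1 aff I-1×I-2: Bb
B/II-2 aff I-1×I-2: Bb
B/II-3 ? I-1×I-2: bb|Bb
⇒ B over [I-1,I-2,II-1,II-2,II-3]: 3 consistent
E/I-1 aff ·: Ee|EE
E/I-2 un ·: ee
E/II-1 aff I-1×I-2: Ee
E/II-2 aff I-1×I-2: Ee
E/II-3 aff I-1×I-2: Ee
⇒ E over [I-1,I-2,II-1,II-2,II-3]: 2 consistent
T/I-1 aff ·: Tt
T/I-2 un ·: tt
T/II-1 un I-1×I-2: tt
T/II-2 un I-1×I-2: tt
T/II-3 un I-1×I-2: tt
⇒ T over [I-1,I-2,II-1,II-2,II-3]: 1 consistent

I-1 ∈ {bb EE Tt, bb Ee Tt}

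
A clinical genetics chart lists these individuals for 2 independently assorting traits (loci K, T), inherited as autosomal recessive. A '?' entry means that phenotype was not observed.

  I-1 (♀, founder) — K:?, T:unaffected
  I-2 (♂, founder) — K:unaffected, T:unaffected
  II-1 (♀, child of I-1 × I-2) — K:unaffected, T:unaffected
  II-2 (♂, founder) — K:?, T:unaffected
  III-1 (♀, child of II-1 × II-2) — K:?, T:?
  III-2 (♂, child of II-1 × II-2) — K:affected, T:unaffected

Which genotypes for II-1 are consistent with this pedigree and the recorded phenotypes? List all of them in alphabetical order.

II-1 ∈ {Kk TT, Kk Tt}

K/I-1 ? ·: KK|Kk|kk
K/I-2 un ·: KK|Kk
K/II-1 un I-1×I-2: Kk
K/II-2 ? ·: Kk|kk
K/III-1 ? II-1×II-2: KK|Kk|kk
K/III-2 aff II-1×II-2: kk
⇒ K over [I-1,I-2,II-1,II-2,III-1,III-2]: 25 consistent
T/I-1 un ·: TT|Tt
T/I-2 un ·: TT|Tt
T/II-1 un I-1×I-2: TT|Tt
T/II-2 un ·: TT|Tt
T/III-1 ? II-1×II-2: TT|Tt|tt
T/III-2 un II-1×II-2: TT|Tt
⇒ T over [I-1,I-2,II-1,II-2,III-1,III-2]: 50 consistent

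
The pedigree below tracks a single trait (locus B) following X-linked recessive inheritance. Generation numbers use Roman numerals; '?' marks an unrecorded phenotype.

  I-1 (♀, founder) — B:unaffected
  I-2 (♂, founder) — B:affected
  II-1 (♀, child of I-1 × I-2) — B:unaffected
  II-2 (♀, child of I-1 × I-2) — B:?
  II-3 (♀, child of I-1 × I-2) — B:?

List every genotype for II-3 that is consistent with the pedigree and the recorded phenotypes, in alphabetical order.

II-3 ∈ {X^BX^b, X^bX^b}

B/I-1 un ·: X^BX^B|X^BX^b
B/I-2 aff ·: X^bY
B/II-1 un I-1×I-2: X^BX^b
B/II-2 ? I-1×I-2: X^BX^b|X^bX^b
B/II-3 ? I-1×I-2: X^BX^b|X^bX^b
⇒ B over [I-1,I-2,II-1,II-2,II-3]: 5 consistent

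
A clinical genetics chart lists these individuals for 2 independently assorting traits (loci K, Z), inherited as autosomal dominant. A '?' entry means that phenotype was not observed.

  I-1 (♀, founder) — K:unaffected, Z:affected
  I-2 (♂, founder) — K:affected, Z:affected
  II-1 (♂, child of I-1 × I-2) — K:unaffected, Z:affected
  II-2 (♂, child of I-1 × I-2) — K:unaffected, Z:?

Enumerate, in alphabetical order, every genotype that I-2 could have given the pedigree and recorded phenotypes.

I-2 ∈ {Kk ZZ, Kk Zz}

K/I-1 un ·: kk
K/I-2 aff ·: Kk
K/II-1 un I-1×I-2: kk
K/II-2 un I-1×I-2: kk
⇒ K over [I-1,I-2,II-1,II-2]: 1 consistent
Z/I-1 aff ·: Zz|ZZ
Z/I-2 aff ·: Zz|ZZ
Z/II-1 aff I-1×I-2: Zz|ZZ
Z/II-2 ? I-1×I-2: zz|Zz|ZZ
⇒ Z over [I-1,I-2,II-1,II-2]: 15 consistent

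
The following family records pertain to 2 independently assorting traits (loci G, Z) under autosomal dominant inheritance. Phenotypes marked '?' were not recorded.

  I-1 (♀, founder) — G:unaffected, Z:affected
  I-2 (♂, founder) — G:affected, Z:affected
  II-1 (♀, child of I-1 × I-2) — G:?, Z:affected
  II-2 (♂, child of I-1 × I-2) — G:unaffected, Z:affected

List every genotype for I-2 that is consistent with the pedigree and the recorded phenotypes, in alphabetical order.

I-2 ∈ {Gg ZZ, Gg Zz}

G/I-1 un ·: gg
G/I-2 aff ·: Gg
G/II-1 ? I-1×I-2: gg|Gg
G/II-2 un I-1×I-2: gg
⇒ G over [I-1,I-2,II-1,II-2]: 2 consistent
Z/I-1 aff ·: Zz|ZZ
Z/I-2 aff ·: Zz|ZZ
Z/II-1 aff I-1×I-2: Zz|ZZ
Z/II-2 aff I-1×I-2: Zz|ZZ
⇒ Z over [I-1,I-2,II-1,II-2]: 13 consistent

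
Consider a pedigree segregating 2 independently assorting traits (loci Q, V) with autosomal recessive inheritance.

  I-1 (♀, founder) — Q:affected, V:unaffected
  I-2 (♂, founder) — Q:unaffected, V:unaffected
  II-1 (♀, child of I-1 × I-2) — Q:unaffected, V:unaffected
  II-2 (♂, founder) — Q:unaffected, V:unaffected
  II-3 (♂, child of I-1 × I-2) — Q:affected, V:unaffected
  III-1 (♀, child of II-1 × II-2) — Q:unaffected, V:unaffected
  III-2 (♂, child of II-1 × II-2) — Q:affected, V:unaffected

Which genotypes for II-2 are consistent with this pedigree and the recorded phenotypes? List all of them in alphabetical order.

Q/I-1 aff ·: qq
Q/I-2 un ·: Qq
Q/II-1 un I-1×I-2: Qq
Q/II-2 un ·: Qq
Q/II-3 aff I-1×I-2: qq
Q/III-1 un II-1×II-2: QQ|Qq
Q/III-2 aff II-1×II-2: qq
⇒ Q over [I-1,I-2,II-1,II-2,II-3,III-1,III-2]: 2 consistent
V/I-1 un ·: VV|Vv
V/I-2 un ·: VV|Vv
V/II-1 un I-1×I-2: VV|Vv
V/II-2 un ·: VV|Vv
V/II-3 un I-1×I-2: VV|Vv
V/III-1 un II-1×II-2: VV|Vv
V/III-2 un II-1×II-2: VV|Vv
⇒ V over [I-1,I-2,II-1,II-2,II-3,III-1,III-2]: 83 consistent

II-2 ∈ {Qq VV, Qq Vv}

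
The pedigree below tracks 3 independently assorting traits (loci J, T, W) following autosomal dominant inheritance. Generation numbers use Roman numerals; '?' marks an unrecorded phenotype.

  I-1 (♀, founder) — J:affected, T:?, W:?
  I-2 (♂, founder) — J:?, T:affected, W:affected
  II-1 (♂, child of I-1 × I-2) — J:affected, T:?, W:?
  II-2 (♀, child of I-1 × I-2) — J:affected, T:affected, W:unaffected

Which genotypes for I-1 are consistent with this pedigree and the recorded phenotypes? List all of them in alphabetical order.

I-1 ∈ {JJ TT Ww, JJ TT ww, JJ Tt Ww, JJ Tt ww, JJ tt Ww, JJ tt ww, Jj TT Ww, Jj TT ww, Jj Tt Ww, Jj Tt ww, Jj tt Ww, Jj tt ww}

J/I-1 aff ·: Jj|JJ
J/I-2 ? ·: jj|Jj|JJ
J/II-1 aff I-1×I-2: Jj|JJ
J/II-2 aff I-1×I-2: Jj|JJ
⇒ J over [I-1,I-2,II-1,II-2]: 15 consistent
T/I-1 ? ·: tt|Tt|TT
T/I-2 aff ·: Tt|TT
T/II-1 ? I-1×I-2: tt|Tt|TT
T/II-2 aff I-1×I-2: Tt|TT
⇒ T over [I-1,I-2,II-1,II-2]: 18 consistent
W/I-1 ? ·: ww|Ww
W/I-2 aff ·: Ww
W/II-1 ? I-1×I-2: ww|Ww|WW
W/II-2 un I-1×I-2: ww
⇒ W over [I-1,I-2,II-1,II-2]: 5 consistent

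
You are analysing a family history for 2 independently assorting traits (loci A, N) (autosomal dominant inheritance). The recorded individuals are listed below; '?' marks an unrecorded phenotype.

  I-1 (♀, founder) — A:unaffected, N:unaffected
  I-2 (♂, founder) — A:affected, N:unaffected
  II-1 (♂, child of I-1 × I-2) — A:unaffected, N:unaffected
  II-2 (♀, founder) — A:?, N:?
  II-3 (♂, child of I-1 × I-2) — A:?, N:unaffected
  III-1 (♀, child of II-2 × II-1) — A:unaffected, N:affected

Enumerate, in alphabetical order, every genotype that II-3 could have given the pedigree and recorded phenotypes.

II-3 ∈ {Aa nn, aa nn}

A/I-1 un ·: aa
A/I-2 aff ·: Aa
A/II-1 un I-1×I-2: aa
A/II-2 ? ·: aa|Aa
A/II-3 ? I-1×I-2: aa|Aa
A/III-1 un II-2×II-1: aa
⇒ A over [I-1,I-2,II-1,II-2,II-3,III-1]: 4 consistent
N/I-1 un ·: nn
N/I-2 un ·: nn
N/II-1 un I-1×I-2: nn
N/II-2 ? ·: Nn|NN
N/II-3 un I-1×I-2: nn
N/III-1 aff II-2×II-1: Nn
⇒ N over [I-1,I-2,II-1,II-2,II-3,III-1]: 2 consistent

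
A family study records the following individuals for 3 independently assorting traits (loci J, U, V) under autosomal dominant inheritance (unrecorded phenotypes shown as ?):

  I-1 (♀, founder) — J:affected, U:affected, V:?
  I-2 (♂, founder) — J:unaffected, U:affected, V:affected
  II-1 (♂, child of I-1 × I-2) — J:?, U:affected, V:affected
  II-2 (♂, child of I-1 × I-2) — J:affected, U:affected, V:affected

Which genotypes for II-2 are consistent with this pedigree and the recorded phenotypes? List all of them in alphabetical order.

J/I-1 aff ·: Jj|JJ
J/I-2 un ·: jj
J/II-1 ? I-1×I-2: jj|Jj
J/II-2 aff I-1×I-2: Jj
⇒ J over [I-1,I-2,II-1,II-2]: 3 consistent
U/I-1 aff ·: Uu|UU
U/I-2 aff ·: Uu|UU
U/II-1 aff I-1×I-2: Uu|UU
U/II-2 aff I-1×I-2: Uu|UU
⇒ U over [I-1,I-2,II-1,II-2]: 13 consistent
V/I-1 ? ·: vv|Vv|VV
V/I-2 aff ·: Vv|VV
V/II-1 aff I-1×I-2: Vv|VV
V/II-2 aff I-1×I-2: Vv|VV
⇒ V over [I-1,I-2,II-1,II-2]: 15 consistent

II-2 ∈ {Jj UU VV, Jj UU Vv, Jj Uu VV, Jj Uu Vv}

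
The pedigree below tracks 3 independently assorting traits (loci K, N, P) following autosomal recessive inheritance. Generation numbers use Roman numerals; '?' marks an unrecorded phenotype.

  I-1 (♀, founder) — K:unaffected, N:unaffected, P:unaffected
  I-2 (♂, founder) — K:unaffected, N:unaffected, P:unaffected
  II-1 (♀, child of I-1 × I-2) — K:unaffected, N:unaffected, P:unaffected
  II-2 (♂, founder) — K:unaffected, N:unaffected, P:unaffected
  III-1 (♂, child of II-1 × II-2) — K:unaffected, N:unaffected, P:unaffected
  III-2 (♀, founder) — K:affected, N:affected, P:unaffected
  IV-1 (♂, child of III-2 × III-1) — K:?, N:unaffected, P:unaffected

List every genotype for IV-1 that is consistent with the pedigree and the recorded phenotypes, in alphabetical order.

IV-1 ∈ {Kk Nn PP, Kk Nn Pp, kk Nn PP, kk Nn Pp}

K/I-1 un ·: KK|Kk
K/I-2 un ·: KK|Kk
K/II-1 un I-1×I-2: KK|Kk
K/II-2 un ·: KK|Kk
K/III-1 un II-1×II-2: KK|Kk
K/III-2 aff ·: kk
K/IV-1 ? III-2×III-1: Kk|kk
⇒ K over [I-1,I-2,II-1,II-2,III-1,III-2,IV-1]: 34 consistent
N/I-1 un ·: NN|Nn
N/I-2 un ·: NN|Nn
N/II-1 un I-1×I-2: NN|Nn
N/II-2 un ·: NN|Nn
N/III-1 un II-1×II-2: NN|Nn
N/III-2 aff ·: nn
N/IV-1 un III-2×III-1: Nn
⇒ N over [I-1,I-2,II-1,II-2,III-1,III-2,IV-1]: 24 consistent
P/I-1 un ·: PP|Pp
P/I-2 un ·: PP|Pp
P/II-1 un I-1×I-2: PP|Pp
P/II-2 un ·: PP|Pp
P/III-1 un II-1×II-2: PP|Pp
P/III-2 un ·: PP|Pp
P/IV-1 un III-2×III-1: PP|Pp
⇒ P over [I-1,I-2,II-1,II-2,III-1,III-2,IV-1]: 82 consistent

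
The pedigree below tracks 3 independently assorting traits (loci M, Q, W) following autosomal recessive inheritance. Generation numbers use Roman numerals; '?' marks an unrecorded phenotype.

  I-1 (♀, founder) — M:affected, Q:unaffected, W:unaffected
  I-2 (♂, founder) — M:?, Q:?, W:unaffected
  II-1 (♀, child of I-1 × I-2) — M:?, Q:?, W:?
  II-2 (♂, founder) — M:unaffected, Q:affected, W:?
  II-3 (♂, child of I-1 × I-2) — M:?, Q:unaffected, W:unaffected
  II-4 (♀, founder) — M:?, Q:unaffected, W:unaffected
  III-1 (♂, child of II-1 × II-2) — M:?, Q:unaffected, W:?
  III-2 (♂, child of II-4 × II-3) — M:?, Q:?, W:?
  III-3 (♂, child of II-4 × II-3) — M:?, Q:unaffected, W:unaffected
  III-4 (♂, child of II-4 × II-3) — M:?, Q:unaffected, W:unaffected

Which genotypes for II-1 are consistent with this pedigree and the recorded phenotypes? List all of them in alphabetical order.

II-1 ∈ {Mm QQ WW, Mm QQ Ww, Mm QQ ww, Mm Qq WW, Mm Qq Ww, Mm Qq ww, mm QQ WW, mm QQ Ww, mm QQ ww, mm Qq WW, mm Qq Ww, mm Qq ww}

M/I-1 aff ·: mm
M/I-2 ? ·: MM|Mm|mm
M/II-1 ? I-1×I-2: Mm|mm
M/II-2 un ·: MM|Mm
M/II-3 ? I-1×I-2: Mm|mm
M/II-4 ? ·: MM|Mm|mm
M/III-1 ? II-1×II-2: MM|Mm|mm
M/III-2 ? II-4×II-3: MM|Mm|mm
M/III-3 ? II-4×II-3: MM|Mm|mm
M/III-4 ? II-4×II-3: MM|Mm|mm
⇒ M over [I-1,I-2,II-1,II-2,II-3,II-4,III-1,III-2,III-3,III-4]: 669 consistent
Q/I-1 un ·: QQ|Qq
Q/I-2 ? ·: QQ|Qq|qq
Q/II-1 ? I-1×I-2: QQ|Qq
Q/II-2 aff ·: qq
Q/II-3 un I-1×I-2: QQ|Qq
Q/II-4 un ·: QQ|Qq
Q/III-1 un II-1×II-2: Qq
Q/III-2 ? II-4×II-3: QQ|Qq|qq
Q/III-3 un II-4×II-3: QQ|Qq
Q/III-4 un II-4×II-3: QQ|Qq
⇒ Q over [I-1,I-2,II-1,II-2,II-3,II-4,III-1,III-2,III-3,III-4]: 223 consistent
W/I-1 un ·: WW|Ww
W/I-2 un ·: WW|Ww
W/II-1 ? I-1×I-2: WW|Ww|ww
W/II-2 ? ·: WW|Ww|ww
W/II-3 un I-1×I-2: WW|Ww
W/II-4 un ·: WW|Ww
W/III-1 ? II-1×II-2: WW|Ww|ww
W/III-2 ? II-4×II-3: WW|Ww|ww
W/III-3 un II-4×II-3: WW|Ww
W/III-4 un II-4×II-3: WW|Ww
⇒ W over [I-1,I-2,II-1,II-2,II-3,II-4,III-1,III-2,III-3,III-4]: 1109 consistent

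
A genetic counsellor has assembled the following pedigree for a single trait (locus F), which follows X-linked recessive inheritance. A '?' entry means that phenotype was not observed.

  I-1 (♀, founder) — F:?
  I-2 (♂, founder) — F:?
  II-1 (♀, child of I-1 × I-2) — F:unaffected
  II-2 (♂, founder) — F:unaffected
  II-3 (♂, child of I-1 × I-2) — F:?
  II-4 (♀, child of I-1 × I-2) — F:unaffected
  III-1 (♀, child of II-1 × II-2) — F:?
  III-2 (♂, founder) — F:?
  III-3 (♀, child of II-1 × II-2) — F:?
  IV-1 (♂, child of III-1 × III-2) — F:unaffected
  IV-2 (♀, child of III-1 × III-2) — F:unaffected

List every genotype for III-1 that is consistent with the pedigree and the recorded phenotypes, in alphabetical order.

III-1 ∈ {X^FX^F, X^FX^f}

F/I-1 ? ·: X^FX^F|X^FX^f|X^fX^f
F/I-2 ? ·: X^FY|X^fY
F/II-1 un I-1×I-2: X^FX^F|X^FX^f
F/II-2 un ·: X^FY
F/II-3 ? I-1×I-2: X^FY|X^fY
F/II-4 un I-1×I-2: X^FX^F|X^FX^f
F/III-1 ? II-1×II-2: X^FX^F|X^FX^f
F/III-2 ? ·: X^FY|X^fY
F/III-3 ? II-1×II-2: X^FX^F|X^FX^f
F/IV-1 un III-1×III-2: X^FY
F/IV-2 un III-1×III-2: X^FX^F|X^FX^f
⇒ F over [I-1,I-2,II-1,II-2,II-3,II-4,III-1,III-2,III-3,IV-1,IV-2]: 90 consistent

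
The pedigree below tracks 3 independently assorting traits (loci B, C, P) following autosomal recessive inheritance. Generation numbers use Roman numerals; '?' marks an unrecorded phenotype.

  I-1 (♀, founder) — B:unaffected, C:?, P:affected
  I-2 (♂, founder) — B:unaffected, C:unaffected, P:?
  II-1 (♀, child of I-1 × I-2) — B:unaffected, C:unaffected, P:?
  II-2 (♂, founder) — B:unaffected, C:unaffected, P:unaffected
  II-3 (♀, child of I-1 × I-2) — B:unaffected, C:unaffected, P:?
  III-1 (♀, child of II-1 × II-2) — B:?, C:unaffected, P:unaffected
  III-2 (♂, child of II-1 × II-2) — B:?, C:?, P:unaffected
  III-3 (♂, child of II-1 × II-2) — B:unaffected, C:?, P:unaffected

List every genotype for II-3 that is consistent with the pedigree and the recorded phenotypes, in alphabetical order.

B/I-1 un ·: BB|Bb
B/I-2 un ·: BB|Bb
B/II-1 un I-1×I-2: BB|Bb
B/II-2 un ·: BB|Bb
B/II-3 un I-1×I-2: BB|Bb
B/III-1 ? II-1×II-2: BB|Bb|bb
B/III-2 ? II-1×II-2: BB|Bb|bb
B/III-3 un II-1×II-2: BB|Bb
⇒ B over [I-1,I-2,II-1,II-2,II-3,III-1,III-2,III-3]: 219 consistent
C/I-1 ? ·: CC|Cc|cc
C/I-2 un ·: CC|Cc
C/II-1 un I-1×I-2: CC|Cc
C/II-2 un ·: CC|Cc
C/II-3 un I-1×I-2: CC|Cc
C/III-1 un II-1×II-2: CC|Cc
C/III-2 ? II-1×II-2: CC|Cc|cc
C/III-3 ? II-1×II-2: CC|Cc|cc
⇒ C over [I-1,I-2,II-1,II-2,II-3,III-1,III-2,III-3]: 271 consistent
P/I-1 aff ·: pp
P/I-2 ? ·: PP|Pp|pp
P/II-1 ? I-1×I-2: Pp|pp
P/II-2 un ·: PP|Pp
P/II-3 ? I-1×I-2: Pp|pp
P/III-1 un II-1×II-2: PP|Pp
P/III-2 un II-1×II-2: PP|Pp
P/III-3 un II-1×II-2: PP|Pp
⇒ P over [I-1,I-2,II-1,II-2,II-3,III-1,III-2,III-3]: 54 consistent

II-3 ∈ {BB CC Pp, BB CC pp, BB Cc Pp, BB Cc pp, Bb CC Pp, Bb CC pp, Bb Cc Pp, Bb Cc pp}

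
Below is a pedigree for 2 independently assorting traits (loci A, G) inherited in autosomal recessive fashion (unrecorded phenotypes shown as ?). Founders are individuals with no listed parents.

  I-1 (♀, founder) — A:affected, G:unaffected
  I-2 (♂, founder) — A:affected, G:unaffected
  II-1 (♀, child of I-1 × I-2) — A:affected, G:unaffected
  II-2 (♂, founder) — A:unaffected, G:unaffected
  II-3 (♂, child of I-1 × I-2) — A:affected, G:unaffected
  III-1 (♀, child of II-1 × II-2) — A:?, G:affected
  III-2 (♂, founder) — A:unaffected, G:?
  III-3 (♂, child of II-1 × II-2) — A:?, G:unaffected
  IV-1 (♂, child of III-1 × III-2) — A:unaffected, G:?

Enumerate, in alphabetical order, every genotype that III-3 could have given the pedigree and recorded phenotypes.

III-3 ∈ {Aa GG, Aa Gg, aa GG, aa Gg}

A/I-1 aff ·: aa
A/I-2 aff ·: aa
A/II-1 aff I-1×I-2: aa
A/II-2 un ·: AA|Aa
A/II-3 aff I-1×I-2: aa
A/III-1 ? II-1×II-2: Aa|aa
A/III-2 un ·: AA|Aa
A/III-3 ? II-1×II-2: Aa|aa
A/IV-1 un III-1×III-2: AA|Aa
⇒ A over [I-1,I-2,II-1,II-2,II-3,III-1,III-2,III-3,IV-1]: 16 consistent
G/I-1 un ·: GG|Gg
G/I-2 un ·: GG|Gg
G/II-1 un I-1×I-2: Gg
G/II-2 un ·: Gg
G/II-3 un I-1×I-2: GG|Gg
G/III-1 aff II-1×II-2: gg
G/III-2 ? ·: GG|Gg|gg
G/III-3 un II-1×II-2: GG|Gg
G/IV-1 ? III-1×III-2: Gg|gg
⇒ G over [I-1,I-2,II-1,II-2,II-3,III-1,III-2,III-3,IV-1]: 48 consistent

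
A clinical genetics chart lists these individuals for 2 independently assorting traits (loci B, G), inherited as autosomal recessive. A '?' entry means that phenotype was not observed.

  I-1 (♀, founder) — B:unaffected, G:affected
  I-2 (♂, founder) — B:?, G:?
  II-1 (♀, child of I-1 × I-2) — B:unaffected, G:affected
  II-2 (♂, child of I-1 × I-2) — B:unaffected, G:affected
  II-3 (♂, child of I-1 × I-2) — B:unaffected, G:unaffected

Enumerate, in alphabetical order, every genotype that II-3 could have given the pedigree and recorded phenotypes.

II-3 ∈ {BB Gg, Bb Gg}

B/I-1 un ·: BB|Bb
B/I-2 ? ·: BB|Bb|bb
B/II-1 un I-1×I-2: BB|Bb
B/II-2 un I-1×I-2: BB|Bb
B/II-3 un I-1×I-2: BB|Bb
⇒ B over [I-1,I-2,II-1,II-2,II-3]: 27 consistent
G/I-1 aff ·: gg
G/I-2 ? ·: Gg
G/II-1 aff I-1×I-2: gg
G/II-2 aff I-1×I-2: gg
G/II-3 un I-1×I-2: Gg
⇒ G over [I-1,I-2,II-1,II-2,II-3]: 1 consistent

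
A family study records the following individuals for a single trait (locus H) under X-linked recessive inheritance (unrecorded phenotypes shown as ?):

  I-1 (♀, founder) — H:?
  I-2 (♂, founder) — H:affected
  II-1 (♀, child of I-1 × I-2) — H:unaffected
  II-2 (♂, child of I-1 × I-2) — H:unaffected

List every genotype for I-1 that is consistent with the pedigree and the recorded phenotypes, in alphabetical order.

H/I-1 ? ·: X^HX^H|X^HX^h
H/I-2 aff ·: X^hY
H/II-1 un I-1×I-2: X^HX^h
H/II-2 un I-1×I-2: X^HY
⇒ H over [I-1,I-2,II-1,II-2]: 2 consistent

I-1 ∈ {X^HX^H, X^HX^h}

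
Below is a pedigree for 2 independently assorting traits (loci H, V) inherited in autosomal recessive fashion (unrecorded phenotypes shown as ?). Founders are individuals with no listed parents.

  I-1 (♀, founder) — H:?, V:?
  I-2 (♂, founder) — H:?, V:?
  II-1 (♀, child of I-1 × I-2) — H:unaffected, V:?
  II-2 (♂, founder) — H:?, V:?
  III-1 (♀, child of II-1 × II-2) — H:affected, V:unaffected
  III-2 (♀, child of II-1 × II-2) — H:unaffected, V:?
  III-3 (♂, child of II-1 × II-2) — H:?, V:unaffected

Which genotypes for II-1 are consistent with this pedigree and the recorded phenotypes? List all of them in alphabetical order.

H/I-1 ? ·: HH|Hh|hh
H/I-2 ? ·: HH|Hh|hh
H/II-1 un I-1×I-2: Hh
H/II-2 ? ·: Hh|hh
H/III-1 aff II-1×II-2: hh
H/III-2 un II-1×II-2: HH|Hh
H/III-3 ? II-1×II-2: HH|Hh|hh
⇒ H over [I-1,I-2,II-1,II-2,III-1,III-2,III-3]: 56 consistent
V/I-1 ? ·: VV|Vv|vv
V/I-2 ? ·: VV|Vv|vv
V/II-1 ? I-1×I-2: VV|Vv|vv
V/II-2 ? ·: VV|Vv|vv
V/III-1 un II-1×II-2: VV|Vv
V/III-2 ? II-1×II-2: VV|Vv|vv
V/III-3 un II-1×II-2: VV|Vv
⇒ V over [I-1,I-2,II-1,II-2,III-1,III-2,III-3]: 206 consistent

II-1 ∈ {Hh VV, Hh Vv, Hh vv}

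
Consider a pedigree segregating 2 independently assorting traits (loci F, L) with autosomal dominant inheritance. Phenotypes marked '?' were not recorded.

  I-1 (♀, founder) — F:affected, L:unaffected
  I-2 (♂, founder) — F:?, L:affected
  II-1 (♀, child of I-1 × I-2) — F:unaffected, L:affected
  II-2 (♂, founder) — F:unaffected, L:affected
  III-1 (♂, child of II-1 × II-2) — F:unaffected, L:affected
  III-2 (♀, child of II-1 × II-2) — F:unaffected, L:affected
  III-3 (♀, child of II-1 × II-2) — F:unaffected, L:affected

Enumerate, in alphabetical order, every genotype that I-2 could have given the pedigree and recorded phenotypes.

I-2 ∈ {Ff LL, Ff Ll, ff LL, ff Ll}

F/I-1 aff ·: Ff
F/I-2 ? ·: ff|Ff
F/II-1 un I-1×I-2: ff
F/II-2 un ·: ff
F/III-1 un II-1×II-2: ff
F/III-2 un II-1×II-2: ff
F/III-3 un II-1×II-2: ff
⇒ F over [I-1,I-2,II-1,II-2,III-1,III-2,III-3]: 2 consistent
L/I-1 un ·: ll
L/I-2 aff ·: Ll|LL
L/II-1 aff I-1×I-2: Ll
L/II-2 aff ·: Ll|LL
L/III-1 aff II-1×II-2: Ll|LL
L/III-2 aff II-1×II-2: Ll|LL
L/III-3 aff II-1×II-2: Ll|LL
⇒ L over [I-1,I-2,II-1,II-2,III-1,III-2,III-3]: 32 consistent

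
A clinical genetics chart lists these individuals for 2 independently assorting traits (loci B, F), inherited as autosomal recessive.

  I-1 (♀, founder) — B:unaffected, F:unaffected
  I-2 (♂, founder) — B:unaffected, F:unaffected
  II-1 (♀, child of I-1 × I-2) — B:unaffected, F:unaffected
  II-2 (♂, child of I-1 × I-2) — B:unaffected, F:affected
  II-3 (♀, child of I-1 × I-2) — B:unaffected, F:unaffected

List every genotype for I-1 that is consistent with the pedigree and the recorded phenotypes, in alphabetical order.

I-1 ∈ {BB Ff, Bb Ff}

B/I-1 un ·: BB|Bb
B/I-2 un ·: BB|Bb
B/II-1 un I-1×I-2: BB|Bb
B/II-2 un I-1×I-2: BB|Bb
B/II-3 un I-1×I-2: BB|Bb
⇒ B over [I-1,I-2,II-1,II-2,II-3]: 25 consistent
F/I-1 un ·: Ff
F/I-2 un ·: Ff
F/II-1 un I-1×I-2: FF|Ff
F/II-2 aff I-1×I-2: ff
F/II-3 un I-1×I-2: FF|Ff
⇒ F over [I-1,I-2,II-1,II-2,II-3]: 4 consistent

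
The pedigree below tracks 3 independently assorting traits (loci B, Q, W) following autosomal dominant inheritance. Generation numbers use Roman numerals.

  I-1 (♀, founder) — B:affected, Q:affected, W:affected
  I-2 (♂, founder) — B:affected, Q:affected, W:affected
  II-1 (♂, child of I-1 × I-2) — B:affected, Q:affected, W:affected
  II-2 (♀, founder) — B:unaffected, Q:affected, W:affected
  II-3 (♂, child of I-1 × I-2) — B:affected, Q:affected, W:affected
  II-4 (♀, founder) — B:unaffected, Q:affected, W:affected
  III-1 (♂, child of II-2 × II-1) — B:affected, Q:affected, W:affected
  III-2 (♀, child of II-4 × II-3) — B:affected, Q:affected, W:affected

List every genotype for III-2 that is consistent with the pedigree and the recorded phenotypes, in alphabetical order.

B/I-1 aff ·: Bb|BB
B/I-2 aff ·: Bb|BB
B/II-1 aff I-1×I-2: Bb|BB
B/II-2 un ·: bb
B/II-3 aff I-1×I-2: Bb|BB
B/II-4 un ·: bb
B/III-1 aff II-2×II-1: Bb
B/III-2 aff II-4×II-3: Bb
⇒ B over [I-1,I-2,II-1,II-2,II-3,II-4,III-1,III-2]: 13 consistent
Q/I-1 aff ·: Qq|QQ
Q/I-2 aff ·: Qq|QQ
Q/II-1 aff I-1×I-2: Qq|QQ
Q/II-2 aff ·: Qq|QQ
Q/II-3 aff I-1×I-2: Qq|QQ
Q/II-4 aff ·: Qq|QQ
Q/III-1 aff II-2×II-1: Qq|QQ
Q/III-2 aff II-4×II-3: Qq|QQ
⇒ Q over [I-1,I-2,II-1,II-2,II-3,II-4,III-1,III-2]: 156 consistent
W/I-1 aff ·: Ww|WW
W/I-2 aff ·: Ww|WW
W/II-1 aff I-1×I-2: Ww|WW
W/II-2 aff ·: Ww|WW
W/II-3 aff I-1×I-2: Ww|WW
W/II-4 aff ·: Ww|WW
W/III-1 aff II-2×II-1: Ww|WW
W/III-2 aff II-4×II-3: Ww|WW
⇒ W over [I-1,I-2,II-1,II-2,II-3,II-4,III-1,III-2]: 156 consistent

III-2 ∈ {Bb QQ WW, Bb QQ Ww, Bb Qq WW, Bb Qq Ww}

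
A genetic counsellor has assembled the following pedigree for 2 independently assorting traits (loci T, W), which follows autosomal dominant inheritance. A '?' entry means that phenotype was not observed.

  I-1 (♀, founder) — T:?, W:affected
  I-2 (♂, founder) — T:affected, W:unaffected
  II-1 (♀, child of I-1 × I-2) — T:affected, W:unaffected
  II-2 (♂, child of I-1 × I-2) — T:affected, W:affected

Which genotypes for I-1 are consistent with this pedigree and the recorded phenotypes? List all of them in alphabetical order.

I-1 ∈ {TT Ww, Tt Ww, tt Ww}

T/I-1 ? ·: tt|Tt|TT
T/I-2 aff ·: Tt|TT
T/II-1 aff I-1×I-2: Tt|TT
T/II-2 aff I-1×I-2: Tt|TT
⇒ T over [I-1,I-2,II-1,II-2]: 15 consistent
W/I-1 aff ·: Ww
W/I-2 un ·: ww
W/II-1 un I-1×I-2: ww
W/II-2 aff I-1×I-2: Ww
⇒ W over [I-1,I-2,II-1,II-2]: 1 consistent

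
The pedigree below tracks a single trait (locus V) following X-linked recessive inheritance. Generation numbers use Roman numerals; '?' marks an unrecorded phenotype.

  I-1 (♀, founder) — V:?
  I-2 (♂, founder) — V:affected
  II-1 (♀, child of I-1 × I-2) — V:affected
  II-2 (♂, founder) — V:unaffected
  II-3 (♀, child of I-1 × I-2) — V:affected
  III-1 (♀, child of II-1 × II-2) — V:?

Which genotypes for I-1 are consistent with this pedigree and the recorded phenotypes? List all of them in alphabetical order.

I-1 ∈ {X^VX^v, X^vX^v}

V/I-1 ? ·: X^VX^v|X^vX^v
V/I-2 aff ·: X^vY
V/II-1 aff I-1×I-2: X^vX^v
V/II-2 un ·: X^VY
V/II-3 aff I-1×I-2: X^vX^v
V/III-1 ? II-1×II-2: X^VX^v
⇒ V over [I-1,I-2,II-1,II-2,II-3,III-1]: 2 consistent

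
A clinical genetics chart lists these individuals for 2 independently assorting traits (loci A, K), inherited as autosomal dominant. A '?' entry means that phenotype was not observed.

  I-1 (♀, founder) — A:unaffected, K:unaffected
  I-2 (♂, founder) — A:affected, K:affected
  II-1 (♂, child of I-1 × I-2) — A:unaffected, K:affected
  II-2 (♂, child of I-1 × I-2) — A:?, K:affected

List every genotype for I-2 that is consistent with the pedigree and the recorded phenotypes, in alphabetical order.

I-2 ∈ {Aa KK, Aa Kk}

A/I-1 un ·: aa
A/I-2 aff ·: Aa
A/II-1 un I-1×I-2: aa
A/II-2 ? I-1×I-2: aa|Aa
⇒ A over [I-1,I-2,II-1,II-2]: 2 consistent
K/I-1 un ·: kk
K/I-2 aff ·: Kk|KK
K/II-1 aff I-1×I-2: Kk
K/II-2 aff I-1×I-2: Kk
⇒ K over [I-1,I-2,II-1,II-2]: 2 consistent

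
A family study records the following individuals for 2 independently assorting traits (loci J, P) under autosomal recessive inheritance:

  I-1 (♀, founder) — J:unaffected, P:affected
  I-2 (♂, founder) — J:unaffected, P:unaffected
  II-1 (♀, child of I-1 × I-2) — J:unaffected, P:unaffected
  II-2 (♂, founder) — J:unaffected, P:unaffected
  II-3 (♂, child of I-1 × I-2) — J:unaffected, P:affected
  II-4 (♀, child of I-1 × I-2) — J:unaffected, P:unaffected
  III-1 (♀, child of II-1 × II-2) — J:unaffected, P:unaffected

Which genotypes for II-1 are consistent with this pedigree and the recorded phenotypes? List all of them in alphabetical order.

II-1 ∈ {JJ Pp, Jj Pp}

J/I-1 un ·: JJ|Jj
J/I-2 un ·: JJ|Jj
J/II-1 un I-1×I-2: JJ|Jj
J/II-2 un ·: JJ|Jj
J/II-3 un I-1×I-2: JJ|Jj
J/II-4 un I-1×I-2: JJ|Jj
J/III-1 un II-1×II-2: JJ|Jj
⇒ J over [I-1,I-2,II-1,II-2,II-3,II-4,III-1]: 87 consistent
P/I-1 aff ·: pp
P/I-2 un ·: Pp
P/II-1 un I-1×I-2: Pp
P/II-2 un ·: PP|Pp
P/II-3 aff I-1×I-2: pp
P/II-4 un I-1×I-2: Pp
P/III-1 un II-1×II-2: PP|Pp
⇒ P over [I-1,I-2,II-1,II-2,II-3,II-4,III-1]: 4 consistent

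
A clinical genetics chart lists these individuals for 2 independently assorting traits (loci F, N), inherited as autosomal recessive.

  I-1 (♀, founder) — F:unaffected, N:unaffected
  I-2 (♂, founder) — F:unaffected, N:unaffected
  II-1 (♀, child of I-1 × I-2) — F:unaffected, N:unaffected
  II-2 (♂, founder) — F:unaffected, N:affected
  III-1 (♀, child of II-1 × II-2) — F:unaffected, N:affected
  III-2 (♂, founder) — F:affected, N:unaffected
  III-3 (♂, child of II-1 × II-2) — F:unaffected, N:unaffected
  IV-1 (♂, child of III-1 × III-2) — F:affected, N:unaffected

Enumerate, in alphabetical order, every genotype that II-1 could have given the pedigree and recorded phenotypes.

F/I-1 un ·: FF|Ff
F/I-2 un ·: FF|Ff
F/II-1 un I-1×I-2: FF|Ff
F/II-2 un ·: FF|Ff
F/III-1 un II-1×II-2: Ff
F/III-2 aff ·: ff
F/III-3 un II-1×II-2: FF|Ff
F/IV-1 aff III-1×III-2: ff
⇒ F over [I-1,I-2,II-1,II-2,III-1,III-2,III-3,IV-1]: 20 consistent
N/I-1 un ·: NN|Nn
N/I-2 un ·: NN|Nn
N/II-1 un I-1×I-2: Nn
N/II-2 aff ·: nn
N/III-1 aff II-1×II-2: nn
N/III-2 un ·: NN|Nn
N/III-3 un II-1×II-2: Nn
N/IV-1 un III-1×III-2: Nn
⇒ N over [I-1,I-2,II-1,II-2,III-1,III-2,III-3,IV-1]: 6 consistent

II-1 ∈ {FF Nn, Ff Nn}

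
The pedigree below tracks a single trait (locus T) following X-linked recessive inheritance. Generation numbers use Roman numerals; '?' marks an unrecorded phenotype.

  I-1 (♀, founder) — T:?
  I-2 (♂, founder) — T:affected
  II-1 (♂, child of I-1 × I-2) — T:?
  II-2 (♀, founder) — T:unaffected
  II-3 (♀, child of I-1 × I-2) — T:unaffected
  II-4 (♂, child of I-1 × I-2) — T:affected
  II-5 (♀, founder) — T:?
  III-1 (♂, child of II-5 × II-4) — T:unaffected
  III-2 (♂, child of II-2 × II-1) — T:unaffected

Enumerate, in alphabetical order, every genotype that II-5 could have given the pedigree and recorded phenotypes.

II-5 ∈ {X^TX^T, X^TX^t}

T/I-1 ? ·: X^TX^t
T/I-2 aff ·: X^tY
T/II-1 ? I-1×I-2: X^TY|X^tY
T/II-2 un ·: X^TX^T|X^TX^t
T/II-3 un I-1×I-2: X^TX^t
T/II-4 aff I-1×I-2: X^tY
T/II-5 ? ·: X^TX^T|X^TX^t
T/III-1 un II-5×II-4: X^TY
T/III-2 un II-2×II-1: X^TY
⇒ T over [I-1,I-2,II-1,II-2,II-3,II-4,II-5,III-1,III-2]: 8 consistent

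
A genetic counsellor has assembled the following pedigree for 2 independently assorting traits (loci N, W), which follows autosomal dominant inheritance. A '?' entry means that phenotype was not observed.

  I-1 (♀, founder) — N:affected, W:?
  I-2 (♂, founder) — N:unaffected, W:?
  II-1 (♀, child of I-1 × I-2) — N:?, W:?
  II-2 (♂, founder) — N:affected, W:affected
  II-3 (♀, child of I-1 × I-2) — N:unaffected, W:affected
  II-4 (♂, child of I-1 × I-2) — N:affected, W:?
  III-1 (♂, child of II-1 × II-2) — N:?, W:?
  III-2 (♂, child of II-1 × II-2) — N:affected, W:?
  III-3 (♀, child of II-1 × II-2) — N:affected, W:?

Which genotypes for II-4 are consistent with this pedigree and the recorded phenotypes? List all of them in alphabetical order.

II-4 ∈ {Nn WW, Nn Ww, Nn ww}

N/I-1 aff ·: Nn
N/I-2 un ·: nn
N/II-1 ? I-1×I-2: nn|Nn
N/II-2 aff ·: Nn|NN
N/II-3 un I-1×I-2: nn
N/II-4 aff I-1×I-2: Nn
N/III-1 ? II-1×II-2: nn|Nn|NN
N/III-2 aff II-1×II-2: Nn|NN
N/III-3 aff II-1×II-2: Nn|NN
⇒ N over [I-1,I-2,II-1,II-2,II-3,II-4,III-1,III-2,III-3]: 23 consistent
W/I-1 ? ·: ww|Ww|WW
W/I-2 ? ·: ww|Ww|WW
W/II-1 ? I-1×I-2: ww|Ww|WW
W/II-2 aff ·: Ww|WW
W/II-3 aff I-1×I-2: Ww|WW
W/II-4 ? I-1×I-2: ww|Ww|WW
W/III-1 ? II-1×II-2: ww|Ww|WW
W/III-2 ? II-1×II-2: ww|Ww|WW
W/III-3 ? II-1×II-2: ww|Ww|WW
⇒ W over [I-1,I-2,II-1,II-2,II-3,II-4,III-1,III-2,III-3]: 925 consistent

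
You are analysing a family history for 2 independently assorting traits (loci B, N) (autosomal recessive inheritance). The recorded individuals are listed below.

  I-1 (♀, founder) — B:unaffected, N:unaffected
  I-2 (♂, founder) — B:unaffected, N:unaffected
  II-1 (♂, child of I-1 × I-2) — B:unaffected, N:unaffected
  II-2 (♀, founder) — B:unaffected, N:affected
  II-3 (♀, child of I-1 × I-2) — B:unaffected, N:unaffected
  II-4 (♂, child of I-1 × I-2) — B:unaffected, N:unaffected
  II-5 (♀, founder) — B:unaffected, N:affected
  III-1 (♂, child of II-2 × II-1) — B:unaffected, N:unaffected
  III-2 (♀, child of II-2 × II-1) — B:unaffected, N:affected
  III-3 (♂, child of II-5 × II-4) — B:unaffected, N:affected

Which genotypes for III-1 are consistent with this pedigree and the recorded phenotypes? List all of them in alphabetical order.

III-1 ∈ {BB Nn, Bb Nn}

B/I-1 un ·: BB|Bb
B/I-2 un ·: BB|Bb
B/II-1 un I-1×I-2: BB|Bb
B/II-2 un ·: BB|Bb
B/II-3 un I-1×I-2: BB|Bb
B/II-4 un I-1×I-2: BB|Bb
B/II-5 un ·: BB|Bb
B/III-1 un II-2×II-1: BB|Bb
B/III-2 un II-2×II-1: BB|Bb
B/III-3 un II-5×II-4: BB|Bb
⇒ B over [I-1,I-2,II-1,II-2,II-3,II-4,II-5,III-1,III-2,III-3]: 561 consistent
N/I-1 un ·: NN|Nn
N/I-2 un ·: NN|Nn
N/II-1 un I-1×I-2: Nn
N/II-2 aff ·: nn
N/II-3 un I-1×I-2: NN|Nn
N/II-4 un I-1×I-2: Nn
N/II-5 aff ·: nn
N/III-1 un II-2×II-1: Nn
N/III-2 aff II-2×II-1: nn
N/III-3 aff II-5×II-4: nn
⇒ N over [I-1,I-2,II-1,II-2,II-3,II-4,II-5,III-1,III-2,III-3]: 6 consistent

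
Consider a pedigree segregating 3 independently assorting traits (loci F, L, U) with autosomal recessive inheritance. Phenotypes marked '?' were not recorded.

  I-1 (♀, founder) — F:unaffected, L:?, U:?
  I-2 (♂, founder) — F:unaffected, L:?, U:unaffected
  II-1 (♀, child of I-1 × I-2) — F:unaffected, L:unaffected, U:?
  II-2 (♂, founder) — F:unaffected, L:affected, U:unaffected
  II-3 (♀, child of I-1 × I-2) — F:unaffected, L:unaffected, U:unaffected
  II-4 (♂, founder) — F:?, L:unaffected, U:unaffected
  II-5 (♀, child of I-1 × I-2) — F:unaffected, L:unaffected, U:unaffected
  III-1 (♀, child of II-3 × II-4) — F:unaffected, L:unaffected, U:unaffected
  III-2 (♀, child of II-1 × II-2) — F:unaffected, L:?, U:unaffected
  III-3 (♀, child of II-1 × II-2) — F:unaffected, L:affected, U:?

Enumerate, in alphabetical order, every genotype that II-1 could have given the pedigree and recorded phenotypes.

II-1 ∈ {FF Ll UU, FF Ll Uu, FF Ll uu, Ff Ll UU, Ff Ll Uu, Ff Ll uu}

F/I-1 un ·: FF|Ff
F/I-2 un ·: FF|Ff
F/II-1 un I-1×I-2: FF|Ff
F/II-2 un ·: FF|Ff
F/II-3 un I-1×I-2: FF|Ff
F/II-4 ? ·: FF|Ff|ff
F/II-5 un I-1×I-2: FF|Ff
F/III-1 un II-3×II-4: FF|Ff
F/III-2 un II-1×II-2: FF|Ff
F/III-3 un II-1×II-2: FF|Ff
⇒ F over [I-1,I-2,II-1,II-2,II-3,II-4,II-5,III-1,III-2,III-3]: 722 consistent
L/I-1 ? ·: LL|Ll|ll
L/I-2 ? ·: LL|Ll|ll
L/II-1 un I-1×I-2: Ll
L/II-2 aff ·: ll
L/II-3 un I-1×I-2: LL|Ll
L/II-4 un ·: LL|Ll
L/II-5 un I-1×I-2: LL|Ll
L/III-1 un II-3×II-4: LL|Ll
L/III-2 ? II-1×II-2: Ll|ll
L/III-3 aff II-1×II-2: ll
⇒ L over [I-1,I-2,II-1,II-2,II-3,II-4,II-5,III-1,III-2,III-3]: 116 consistent
U/I-1 ? ·: UU|Uu|uu
U/I-2 un ·: UU|Uu
U/II-1 ? I-1×I-2: UU|Uu|uu
U/II-2 un ·: UU|Uu
U/II-3 un I-1×I-2: UU|Uu
U/II-4 un ·: UU|Uu
U/II-5 un I-1×I-2: UU|Uu
U/III-1 un II-3×II-4: UU|Uu
U/III-2 un II-1×II-2: UU|Uu
U/III-3 ? II-1×II-2: UU|Uu|uu
⇒ U over [I-1,I-2,II-1,II-2,II-3,II-4,II-5,III-1,III-2,III-3]: 779 consistent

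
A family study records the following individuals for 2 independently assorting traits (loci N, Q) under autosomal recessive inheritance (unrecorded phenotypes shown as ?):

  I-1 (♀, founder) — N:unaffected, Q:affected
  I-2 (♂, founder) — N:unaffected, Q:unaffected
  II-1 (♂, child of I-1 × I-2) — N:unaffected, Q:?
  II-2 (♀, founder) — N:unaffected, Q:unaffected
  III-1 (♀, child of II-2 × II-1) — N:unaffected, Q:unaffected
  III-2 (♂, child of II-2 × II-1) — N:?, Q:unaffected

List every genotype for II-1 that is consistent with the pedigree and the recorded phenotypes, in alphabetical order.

N/I-1 un ·: NN|Nn
N/I-2 un ·: NN|Nn
N/II-1 un I-1×I-2: NN|Nn
N/II-2 un ·: NN|Nn
N/III-1 un II-2×II-1: NN|Nn
N/III-2 ? II-2×II-1: NN|Nn|nn
⇒ N over [I-1,I-2,II-1,II-2,III-1,III-2]: 50 consistent
Q/I-1 aff ·: qq
Q/I-2 un ·: QQ|Qq
Q/II-1 ? I-1×I-2: Qq|qq
Q/II-2 un ·: QQ|Qq
Q/III-1 un II-2×II-1: QQ|Qq
Q/III-2 un II-2×II-1: QQ|Qq
⇒ Q over [I-1,I-2,II-1,II-2,III-1,III-2]: 18 consistent

II-1 ∈ {NN Qq, NN qq, Nn Qq, Nn qq}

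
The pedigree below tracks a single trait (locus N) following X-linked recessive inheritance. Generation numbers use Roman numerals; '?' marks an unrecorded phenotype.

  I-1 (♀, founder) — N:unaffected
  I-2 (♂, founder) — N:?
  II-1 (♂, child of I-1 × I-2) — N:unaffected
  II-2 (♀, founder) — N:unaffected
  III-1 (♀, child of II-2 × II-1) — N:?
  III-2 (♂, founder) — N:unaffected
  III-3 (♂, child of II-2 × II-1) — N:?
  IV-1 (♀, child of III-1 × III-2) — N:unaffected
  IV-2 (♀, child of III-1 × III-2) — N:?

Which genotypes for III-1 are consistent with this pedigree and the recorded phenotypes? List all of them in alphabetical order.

III-1 ∈ {X^NX^N, X^NX^n}

N/I-1 un ·: X^NX^N|X^NX^n
N/I-2 ? ·: X^NY|X^nY
N/II-1 un I-1×I-2: X^NY
N/II-2 un ·: X^NX^N|X^NX^n
N/III-1 ? II-2×II-1: X^NX^N|X^NX^n
N/III-2 un ·: X^NY
N/III-3 ? II-2×II-1: X^NY|X^nY
N/IV-1 un III-1×III-2: X^NX^N|X^NX^n
N/IV-2 ? III-1×III-2: X^NX^N|X^NX^n
⇒ N over [I-1,I-2,II-1,II-2,III-1,III-2,III-3,IV-1,IV-2]: 44 consistent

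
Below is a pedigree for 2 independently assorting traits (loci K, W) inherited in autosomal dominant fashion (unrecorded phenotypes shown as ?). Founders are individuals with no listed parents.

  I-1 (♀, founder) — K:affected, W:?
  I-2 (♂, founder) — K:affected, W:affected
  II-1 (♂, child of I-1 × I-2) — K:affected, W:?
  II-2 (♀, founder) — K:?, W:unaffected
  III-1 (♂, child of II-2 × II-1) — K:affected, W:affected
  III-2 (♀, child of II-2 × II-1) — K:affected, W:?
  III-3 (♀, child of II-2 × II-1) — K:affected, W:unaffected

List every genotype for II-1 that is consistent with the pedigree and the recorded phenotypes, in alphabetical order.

K/I-1 aff ·: Kk|KK
K/I-2 aff ·: Kk|KK
K/II-1 aff I-1×I-2: Kk|KK
K/II-2 ? ·: kk|Kk|KK
K/III-1 aff II-2×II-1: Kk|KK
K/III-2 aff II-2×II-1: Kk|KK
K/III-3 aff II-2×II-1: Kk|KK
⇒ K over [I-1,I-2,II-1,II-2,III-1,III-2,III-3]: 91 consistent
W/I-1 ? ·: ww|Ww|WW
W/I-2 aff ·: Ww|WW
W/II-1 ? I-1×I-2: Ww
W/II-2 un ·: ww
W/III-1 aff II-2×II-1: Ww
W/III-2 ? II-2×II-1: ww|Ww
W/III-3 un II-2×II-1: ww
⇒ W over [I-1,I-2,II-1,II-2,III-1,III-2,III-3]: 10 consistent

II-1 ∈ {KK Ww, Kk Ww}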